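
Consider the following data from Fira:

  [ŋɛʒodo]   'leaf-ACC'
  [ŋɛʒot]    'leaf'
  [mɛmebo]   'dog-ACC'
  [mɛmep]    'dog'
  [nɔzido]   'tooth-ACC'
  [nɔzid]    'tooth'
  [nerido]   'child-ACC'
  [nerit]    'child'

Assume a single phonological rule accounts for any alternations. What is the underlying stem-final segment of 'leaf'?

'leaf' shows [d] ~ [t] at the end of the stem ([ŋɛʒodo] vs [ŋɛʒot]).
If /d/ were underlying and a rule turned it into [t] in isolation, 'tooth' would also alternate; but it has [d] in both [nɔzido] and [nɔzid].
Therefore /t/ is basic and [d] is derived by intervocalic voicing (voiceless stops become voiced between vowels).

/t/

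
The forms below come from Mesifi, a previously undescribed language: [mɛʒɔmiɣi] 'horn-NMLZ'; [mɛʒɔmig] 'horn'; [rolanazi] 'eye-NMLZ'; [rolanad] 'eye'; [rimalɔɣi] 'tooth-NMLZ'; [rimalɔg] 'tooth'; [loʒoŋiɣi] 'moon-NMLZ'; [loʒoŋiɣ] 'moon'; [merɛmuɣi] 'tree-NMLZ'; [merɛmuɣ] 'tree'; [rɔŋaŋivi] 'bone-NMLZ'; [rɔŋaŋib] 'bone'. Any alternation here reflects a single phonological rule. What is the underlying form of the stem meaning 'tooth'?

/rimalɔg/

In [rimalɔɣi] and [rimalɔg] the final segment of 'tooth' alternates: [ɣ] ~ [g].
If /ɣ/ were underlying and a rule turned it into [g] in isolation, 'tree' would also alternate; but it has [ɣ] in both [merɛmuɣi] and [merɛmuɣ].
The underlying segment must be /g/; voiced stops become fricatives between vowels, yielding [ɣ] there.
The underlying form of 'tooth' is therefore /rimalɔg/.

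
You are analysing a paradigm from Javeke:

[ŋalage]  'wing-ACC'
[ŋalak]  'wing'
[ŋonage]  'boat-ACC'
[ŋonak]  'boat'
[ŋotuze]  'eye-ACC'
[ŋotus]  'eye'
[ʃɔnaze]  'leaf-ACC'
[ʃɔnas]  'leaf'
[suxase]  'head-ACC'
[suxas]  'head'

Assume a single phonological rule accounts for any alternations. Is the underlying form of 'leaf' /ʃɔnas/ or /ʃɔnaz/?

/ʃɔnaz/

In [ʃɔnaze] and [ʃɔnas] the final segment of 'leaf' alternates: [z] ~ [s].
Compare 'head', with invariant [s] in [suxase] and [suxas]: an analysis with underlying /s/ and a rule producing [z] before the ACC suffix would wrongly predict alternation here too.
The underlying segment must be /z/; voiced obstruents become voiceless word-finally, yielding [s] there.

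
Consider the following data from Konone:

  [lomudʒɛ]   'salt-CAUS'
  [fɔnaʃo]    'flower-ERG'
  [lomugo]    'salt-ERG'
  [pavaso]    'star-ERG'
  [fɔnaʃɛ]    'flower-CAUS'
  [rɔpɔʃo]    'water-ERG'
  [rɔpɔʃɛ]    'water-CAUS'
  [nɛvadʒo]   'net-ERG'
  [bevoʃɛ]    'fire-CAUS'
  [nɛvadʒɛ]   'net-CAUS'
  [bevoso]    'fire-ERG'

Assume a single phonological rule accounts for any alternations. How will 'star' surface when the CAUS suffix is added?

[pavaʃɛ]

In [bevoso] and [bevoʃɛ] the final segment of 'fire' alternates: [s] ~ [ʃ].
If /ʃ/ were underlying and a rule turned it into [s] before the ERG suffix, 'flower' would also alternate; but it has [ʃ] in both [fɔnaʃo] and [fɔnaʃɛ].
Therefore /s/ is basic and [ʃ] is derived by palatalization before a front vowel (/g/ and /s/ become palato-alveolar [dʒ] and [ʃ] before a front vowel).
From [pavaso] the stem 'star' is /pavas/; before a front vowel this yields [pavaʃɛ].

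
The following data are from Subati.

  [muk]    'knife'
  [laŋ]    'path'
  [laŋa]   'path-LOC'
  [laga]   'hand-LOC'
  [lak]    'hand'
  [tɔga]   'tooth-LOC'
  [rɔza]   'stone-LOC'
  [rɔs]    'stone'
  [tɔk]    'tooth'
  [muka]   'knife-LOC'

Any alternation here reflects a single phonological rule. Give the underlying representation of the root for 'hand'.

/lag/

The stem for 'hand' ends in [g] in [laga] but [k] in [lak].
If /k/ were underlying and a rule turned it into [g] before the LOC suffix, 'knife' would also alternate; but it has [k] in both [muka] and [muk].
The alternation reflects word-final obstruent devoicing: voiced obstruents become voiceless word-finally. /g/ is underlying.
Hence 'hand' is /lag/ underlyingly.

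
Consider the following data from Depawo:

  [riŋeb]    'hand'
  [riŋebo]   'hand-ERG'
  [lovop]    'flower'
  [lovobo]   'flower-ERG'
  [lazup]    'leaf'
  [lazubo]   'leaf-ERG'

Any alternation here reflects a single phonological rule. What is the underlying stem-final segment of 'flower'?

'flower' shows [p] ~ [b] at the end of the stem ([lovop] vs [lovobo]).
Compare 'hand', with invariant [b] in [riŋeb] and [riŋebo]: an analysis with underlying /b/ and a rule producing [p] in isolation would wrongly predict alternation here too.
The alternation reflects intervocalic voicing: voiceless stops become voiced between vowels. /p/ is underlying.

/p/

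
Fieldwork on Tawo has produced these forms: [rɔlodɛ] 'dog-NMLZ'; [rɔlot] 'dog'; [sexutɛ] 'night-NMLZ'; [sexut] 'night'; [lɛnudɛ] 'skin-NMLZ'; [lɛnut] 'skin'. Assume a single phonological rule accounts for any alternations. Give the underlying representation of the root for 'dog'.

/rɔlod/

'dog' shows [d] ~ [t] at the end of the stem ([rɔlodɛ] vs [rɔlot]).
Compare 'night', with invariant [t] in [sexutɛ] and [sexut]: an analysis with underlying /t/ and a rule producing [d] before the NMLZ suffix would wrongly predict alternation here too.
So /d/ is underlying, and a rule of word-final obstruent devoicing — voiced obstruents become voiceless word-finally — gives [t].
The underlying form of 'dog' is therefore /rɔlod/.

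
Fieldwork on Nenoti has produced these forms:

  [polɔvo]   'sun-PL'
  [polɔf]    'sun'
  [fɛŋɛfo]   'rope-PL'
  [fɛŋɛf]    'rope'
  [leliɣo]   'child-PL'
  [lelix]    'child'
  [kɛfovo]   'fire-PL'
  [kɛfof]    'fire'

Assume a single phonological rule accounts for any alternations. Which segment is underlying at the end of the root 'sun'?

In [polɔvo] and [polɔf] the final segment of 'sun' alternates: [v] ~ [f].
The stem 'rope' ([fɛŋɛfo], [fɛŋɛf]) shows [f] unchanged in both environments, so [f] cannot be basic with [v] derived before the PL suffix.
The alternation reflects word-final obstruent devoicing: voiced obstruents become voiceless word-finally. /v/ is underlying.

/v/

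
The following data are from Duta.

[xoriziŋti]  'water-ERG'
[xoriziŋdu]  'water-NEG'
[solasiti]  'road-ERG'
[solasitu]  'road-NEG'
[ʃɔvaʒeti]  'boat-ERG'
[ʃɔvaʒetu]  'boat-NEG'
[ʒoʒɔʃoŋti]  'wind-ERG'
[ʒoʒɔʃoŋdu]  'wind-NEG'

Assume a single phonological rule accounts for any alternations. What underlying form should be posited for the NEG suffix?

The NEG suffix surfaces as [-du] and [-tu], depending on the final segment of the stem.
The ERG suffix, which begins with [t], is invariant after every stem; so [t] is not altered by any rule here.
So the underlying form is /-du/, and voiced stops become voiceless after a vowel.

/-du/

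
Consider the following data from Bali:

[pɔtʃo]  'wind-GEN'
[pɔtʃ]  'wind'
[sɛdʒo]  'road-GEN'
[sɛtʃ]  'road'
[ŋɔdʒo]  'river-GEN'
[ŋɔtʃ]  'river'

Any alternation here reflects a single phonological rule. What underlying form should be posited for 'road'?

'road' shows [dʒ] ~ [tʃ] at the end of the stem ([sɛdʒo] vs [sɛtʃ]).
Compare 'wind', with invariant [tʃ] in [pɔtʃo] and [pɔtʃ]: an analysis with underlying /tʃ/ and a rule producing [dʒ] before the GEN suffix would wrongly predict alternation here too.
So /dʒ/ is underlying, and a rule of word-final obstruent devoicing — voiced obstruents become voiceless word-finally — gives [tʃ].

/sɛdʒ/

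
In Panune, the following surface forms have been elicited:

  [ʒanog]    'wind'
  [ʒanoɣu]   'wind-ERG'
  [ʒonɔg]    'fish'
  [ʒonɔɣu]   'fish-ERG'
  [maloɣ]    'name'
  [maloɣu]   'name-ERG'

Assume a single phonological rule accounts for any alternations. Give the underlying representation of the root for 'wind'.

/ʒanog/

The root 'wind' surfaces as [ʒanog] and [ʒanoɣu], with a stem-final [g] ~ [ɣ] alternation.
Compare 'name', with invariant [ɣ] in [maloɣ] and [maloɣu]: an analysis with underlying /ɣ/ and a rule producing [g] in isolation would wrongly predict alternation here too.
Therefore /g/ is basic and [ɣ] is derived by intervocalic spirantization (voiced stops become fricatives between vowels).
The underlying form of 'wind' is therefore /ʒanog/.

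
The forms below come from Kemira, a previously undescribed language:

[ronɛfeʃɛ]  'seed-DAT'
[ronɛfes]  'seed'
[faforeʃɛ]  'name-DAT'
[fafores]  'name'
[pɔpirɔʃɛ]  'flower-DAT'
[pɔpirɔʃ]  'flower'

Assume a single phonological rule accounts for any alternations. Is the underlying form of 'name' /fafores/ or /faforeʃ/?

/fafores/

In [faforeʃɛ] and [fafores] the final segment of 'name' alternates: [ʃ] ~ [s].
If /ʃ/ were underlying and a rule turned it into [s] in isolation, 'flower' would also alternate; but it has [ʃ] in both [pɔpirɔʃɛ] and [pɔpirɔʃ].
The alternation reflects palatalization before a front vowel: /s/ becomes palato-alveolar [ʃ] before a front vowel. /s/ is underlying.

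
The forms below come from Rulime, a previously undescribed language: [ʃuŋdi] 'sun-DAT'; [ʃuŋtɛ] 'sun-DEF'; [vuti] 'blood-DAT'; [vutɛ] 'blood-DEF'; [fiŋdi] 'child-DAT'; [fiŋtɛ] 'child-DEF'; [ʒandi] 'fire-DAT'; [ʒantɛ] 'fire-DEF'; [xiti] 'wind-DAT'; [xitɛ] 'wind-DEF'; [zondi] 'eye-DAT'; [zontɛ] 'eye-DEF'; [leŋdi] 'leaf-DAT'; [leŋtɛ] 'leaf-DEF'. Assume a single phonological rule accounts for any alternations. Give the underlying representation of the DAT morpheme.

The DAT suffix surfaces as [-di] and [-ti], depending on the final segment of the stem.
By contrast the DEF suffix keeps its initial [t] throughout — that segment must be underlying.
So the underlying form is /-di/, and voiced stops become voiceless after a vowel.

/-di/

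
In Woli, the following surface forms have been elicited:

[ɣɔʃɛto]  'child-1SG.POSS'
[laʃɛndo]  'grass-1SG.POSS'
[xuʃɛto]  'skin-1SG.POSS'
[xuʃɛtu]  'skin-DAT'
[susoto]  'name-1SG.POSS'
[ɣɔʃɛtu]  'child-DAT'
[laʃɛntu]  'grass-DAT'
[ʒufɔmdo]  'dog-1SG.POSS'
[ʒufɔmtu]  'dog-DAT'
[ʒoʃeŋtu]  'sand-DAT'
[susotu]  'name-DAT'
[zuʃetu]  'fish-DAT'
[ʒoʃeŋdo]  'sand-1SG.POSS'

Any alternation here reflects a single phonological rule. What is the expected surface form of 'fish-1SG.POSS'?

The 1SG.POSS suffix surfaces as [-do] and [-to], depending on the final segment of the stem.
The DAT suffix, which begins with [t], is invariant after every stem; so [t] is not altered by any rule here.
The 1SG.POSS suffix is therefore /-do/ underlyingly, with post-vocalic devoicing: voiced stops become voiceless after a vowel.
After 'fish', which ends in a vowel, the suffix surfaces as [-to], giving [zuʃeto].

[zuʃeto]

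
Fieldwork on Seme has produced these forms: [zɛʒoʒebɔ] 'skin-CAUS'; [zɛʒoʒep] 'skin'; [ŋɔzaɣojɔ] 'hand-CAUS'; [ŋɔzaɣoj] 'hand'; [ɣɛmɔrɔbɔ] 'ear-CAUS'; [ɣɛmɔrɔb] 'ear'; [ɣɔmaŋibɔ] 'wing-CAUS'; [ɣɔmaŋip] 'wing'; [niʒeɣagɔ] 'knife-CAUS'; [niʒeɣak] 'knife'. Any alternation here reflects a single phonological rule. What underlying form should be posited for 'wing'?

'wing' shows [b] ~ [p] at the end of the stem ([ɣɔmaŋibɔ] vs [ɣɔmaŋip]).
But 'ear' keeps [b] in both environments ([ɣɛmɔrɔbɔ], [ɣɛmɔrɔb]), so there is no rule changing /b/ to [p] in isolation.
Therefore /p/ is basic and [b] is derived by intervocalic voicing (voiceless stops become voiced between vowels).
So 'wing' = /ɣɔmaŋip/.

/ɣɔmaŋip/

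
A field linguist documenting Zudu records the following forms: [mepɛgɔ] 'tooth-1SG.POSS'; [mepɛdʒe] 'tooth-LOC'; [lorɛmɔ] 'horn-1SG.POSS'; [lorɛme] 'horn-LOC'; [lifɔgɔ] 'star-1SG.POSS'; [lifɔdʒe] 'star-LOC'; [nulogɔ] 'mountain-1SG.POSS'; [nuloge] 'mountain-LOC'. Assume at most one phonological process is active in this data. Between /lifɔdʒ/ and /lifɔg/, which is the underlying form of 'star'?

/lifɔdʒ/

'star' shows [g] ~ [dʒ] at the end of the stem ([lifɔgɔ] vs [lifɔdʒe]).
If /g/ were underlying and a rule turned it into [dʒ] before the LOC suffix, 'mountain' would also alternate; but it has [g] in both [nulogɔ] and [nuloge].
The underlying segment must be /dʒ/; palato-alveolar /dʒ/ becomes [g] when no front vowel follows, yielding [g] there.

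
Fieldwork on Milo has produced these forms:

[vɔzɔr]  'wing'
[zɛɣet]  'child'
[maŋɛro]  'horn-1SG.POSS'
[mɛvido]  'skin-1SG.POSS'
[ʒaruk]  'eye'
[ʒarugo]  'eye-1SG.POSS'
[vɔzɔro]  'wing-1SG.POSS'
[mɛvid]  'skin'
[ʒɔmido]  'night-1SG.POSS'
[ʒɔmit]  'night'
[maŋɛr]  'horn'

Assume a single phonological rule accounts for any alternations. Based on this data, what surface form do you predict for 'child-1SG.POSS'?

The stem for 'night' ends in [d] in [ʒɔmido] but [t] in [ʒɔmit].
But 'skin' keeps [d] in both environments ([mɛvido], [mɛvid]), so there is no rule changing /d/ to [t] in isolation.
So /t/ is underlying, and a rule of intervocalic voicing — voiceless stops become voiced between vowels — gives [d].
From [zɛɣet] the stem 'child' is /zɛɣet/; between vowels this yields [zɛɣedo].

[zɛɣedo]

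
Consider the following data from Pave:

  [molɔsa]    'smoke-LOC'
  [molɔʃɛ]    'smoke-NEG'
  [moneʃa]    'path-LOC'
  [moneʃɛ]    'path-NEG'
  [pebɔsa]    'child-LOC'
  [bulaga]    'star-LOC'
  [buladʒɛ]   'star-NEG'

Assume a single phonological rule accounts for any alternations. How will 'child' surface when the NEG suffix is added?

[pebɔʃɛ]

The stem for 'smoke' ends in [s] in [molɔsa] but [ʃ] in [molɔʃɛ].
If /ʃ/ were underlying and a rule turned it into [s] before the LOC suffix, 'path' would also alternate; but it has [ʃ] in both [moneʃa] and [moneʃɛ].
Therefore /s/ is basic and [ʃ] is derived by palatalization before a front vowel (/g/ and /s/ become palato-alveolar [dʒ] and [ʃ] before a front vowel).
From [pebɔsa] the stem 'child' is /pebɔs/; before a front vowel this yields [pebɔʃɛ].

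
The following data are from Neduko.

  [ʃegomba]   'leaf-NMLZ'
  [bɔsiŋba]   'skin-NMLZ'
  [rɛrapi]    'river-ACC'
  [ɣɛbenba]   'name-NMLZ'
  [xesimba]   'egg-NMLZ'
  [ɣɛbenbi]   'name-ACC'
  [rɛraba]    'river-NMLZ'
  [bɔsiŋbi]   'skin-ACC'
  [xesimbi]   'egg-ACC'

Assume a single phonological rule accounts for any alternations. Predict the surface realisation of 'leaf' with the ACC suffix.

[ʃegombi]

The ACC morpheme has two allomorphs, [-bi] and [-pi].
The NMLZ suffix, which begins with [b], is invariant after every stem; so [b] is not altered by any rule here.
The ACC suffix is therefore /-pi/ underlyingly, with post-nasal voicing: voiceless stops become voiced after a nasal.
After 'leaf', which ends in a nasal, the suffix surfaces as [-bi], giving [ʃegombi].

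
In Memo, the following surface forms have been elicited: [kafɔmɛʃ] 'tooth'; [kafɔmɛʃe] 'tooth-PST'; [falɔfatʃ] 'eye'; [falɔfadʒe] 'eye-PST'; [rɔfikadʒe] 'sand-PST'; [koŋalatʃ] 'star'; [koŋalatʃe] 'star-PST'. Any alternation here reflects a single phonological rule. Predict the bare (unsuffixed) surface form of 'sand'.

[rɔfikatʃ]

The root 'eye' surfaces as [falɔfatʃ] and [falɔfadʒe], with a stem-final [tʃ] ~ [dʒ] alternation.
But 'star' keeps [tʃ] in both environments ([koŋalatʃ], [koŋalatʃe]), so there is no rule changing /tʃ/ to [dʒ] before the PST suffix.
So /dʒ/ is underlying, and a rule of word-final obstruent devoicing — voiced obstruents become voiceless word-finally — gives [tʃ].
The one attested form of 'sand', [rɔfikadʒe], shows underlying /rɔfikadʒ/. Applying the same rule word-finally gives [rɔfikatʃ].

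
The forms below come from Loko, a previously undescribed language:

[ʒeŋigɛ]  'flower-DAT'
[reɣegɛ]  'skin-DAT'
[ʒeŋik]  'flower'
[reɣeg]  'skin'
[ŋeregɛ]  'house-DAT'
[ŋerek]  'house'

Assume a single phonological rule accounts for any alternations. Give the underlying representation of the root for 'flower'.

The root 'flower' surfaces as [ʒeŋik] and [ʒeŋigɛ], with a stem-final [k] ~ [g] alternation.
If /g/ were underlying and a rule turned it into [k] in isolation, 'skin' would also alternate; but it has [g] in both [reɣeg] and [reɣegɛ].
The alternation reflects intervocalic voicing: voiceless stops become voiced between vowels. /k/ is underlying.
So 'flower' = /ʒeŋik/.

/ʒeŋik/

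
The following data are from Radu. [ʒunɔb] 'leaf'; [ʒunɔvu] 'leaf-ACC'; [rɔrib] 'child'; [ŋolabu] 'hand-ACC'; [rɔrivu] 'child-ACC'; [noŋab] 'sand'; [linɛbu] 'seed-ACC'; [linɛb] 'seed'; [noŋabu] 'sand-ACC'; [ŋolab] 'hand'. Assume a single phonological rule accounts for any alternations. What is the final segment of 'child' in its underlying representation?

/v/

The stem for 'child' ends in [b] in [rɔrib] but [v] in [rɔrivu].
The stem 'hand' ([ŋolab], [ŋolabu]) shows [b] unchanged in both environments, so [b] cannot be basic with [v] derived before the ACC suffix.
Therefore /v/ is basic and [b] is derived by word-final hardening (voiced fricatives become stops word-finally).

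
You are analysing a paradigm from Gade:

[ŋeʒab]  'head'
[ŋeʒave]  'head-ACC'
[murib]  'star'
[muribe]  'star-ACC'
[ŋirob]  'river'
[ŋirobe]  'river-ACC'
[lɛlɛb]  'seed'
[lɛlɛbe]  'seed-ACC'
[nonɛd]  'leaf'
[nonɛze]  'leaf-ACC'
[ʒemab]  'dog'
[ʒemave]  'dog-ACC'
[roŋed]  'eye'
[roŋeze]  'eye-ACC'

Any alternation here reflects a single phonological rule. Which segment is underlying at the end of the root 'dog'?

/v/

The stem for 'dog' ends in [b] in [ʒemab] but [v] in [ʒemave].
But 'seed' keeps [b] in both environments ([lɛlɛb], [lɛlɛbe]), so there is no rule changing /b/ to [v] before the ACC suffix.
Therefore /v/ is basic and [b] is derived by word-final hardening (voiced fricatives become stops word-finally).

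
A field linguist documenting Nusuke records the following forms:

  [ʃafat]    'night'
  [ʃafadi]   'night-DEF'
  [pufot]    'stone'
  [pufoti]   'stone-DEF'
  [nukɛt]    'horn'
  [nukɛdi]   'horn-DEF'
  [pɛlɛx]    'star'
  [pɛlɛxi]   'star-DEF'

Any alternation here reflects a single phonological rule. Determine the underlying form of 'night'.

/ʃafad/

The stem for 'night' ends in [t] in [ʃafat] but [d] in [ʃafadi].
Compare 'stone', with invariant [t] in [pufot] and [pufoti]: an analysis with underlying /t/ and a rule producing [d] before the DEF suffix would wrongly predict alternation here too.
The alternation reflects word-final obstruent devoicing: voiced obstruents become voiceless word-finally. /d/ is underlying.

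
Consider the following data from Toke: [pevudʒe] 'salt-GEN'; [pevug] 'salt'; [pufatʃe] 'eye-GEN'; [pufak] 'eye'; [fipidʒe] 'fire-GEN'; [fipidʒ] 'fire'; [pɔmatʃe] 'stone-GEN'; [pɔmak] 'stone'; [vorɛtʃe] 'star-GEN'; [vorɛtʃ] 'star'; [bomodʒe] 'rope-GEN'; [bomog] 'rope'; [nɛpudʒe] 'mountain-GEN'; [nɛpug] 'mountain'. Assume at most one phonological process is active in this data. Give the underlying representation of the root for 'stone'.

In [pɔmatʃe] and [pɔmak] the final segment of 'stone' alternates: [tʃ] ~ [k].
The stem 'star' ([vorɛtʃe], [vorɛtʃ]) shows [tʃ] unchanged in both environments, so [tʃ] cannot be basic with [k] derived in isolation.
So /k/ is underlying, and a rule of palatalization before a front vowel — /k/ and /g/ become palato-alveolar [tʃ] and [dʒ] before a front vowel — gives [tʃ].
The underlying form of 'stone' is therefore /pɔmak/.

/pɔmak/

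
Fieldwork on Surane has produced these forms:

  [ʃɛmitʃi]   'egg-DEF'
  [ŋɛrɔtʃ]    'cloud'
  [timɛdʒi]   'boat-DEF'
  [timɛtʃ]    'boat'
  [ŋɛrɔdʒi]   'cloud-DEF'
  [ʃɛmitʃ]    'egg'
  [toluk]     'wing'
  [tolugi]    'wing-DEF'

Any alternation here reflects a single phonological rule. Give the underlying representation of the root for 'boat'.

In [timɛdʒi] and [timɛtʃ] the final segment of 'boat' alternates: [dʒ] ~ [tʃ].
Compare 'egg', with invariant [tʃ] in [ʃɛmitʃi] and [ʃɛmitʃ]: an analysis with underlying /tʃ/ and a rule producing [dʒ] before the DEF suffix would wrongly predict alternation here too.
The underlying segment must be /dʒ/; voiced obstruents become voiceless word-finally, yielding [tʃ] there.
So 'boat' = /timɛdʒ/.

/timɛdʒ/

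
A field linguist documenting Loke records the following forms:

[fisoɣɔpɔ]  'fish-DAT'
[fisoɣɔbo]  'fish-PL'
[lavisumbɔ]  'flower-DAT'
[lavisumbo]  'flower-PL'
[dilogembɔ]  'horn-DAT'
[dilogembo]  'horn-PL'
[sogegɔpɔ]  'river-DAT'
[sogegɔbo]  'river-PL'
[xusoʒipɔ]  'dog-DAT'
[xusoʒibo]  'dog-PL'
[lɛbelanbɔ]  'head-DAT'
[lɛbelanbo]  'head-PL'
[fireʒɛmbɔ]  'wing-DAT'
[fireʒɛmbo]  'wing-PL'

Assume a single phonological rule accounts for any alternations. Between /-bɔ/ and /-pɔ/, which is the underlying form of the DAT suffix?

/-pɔ/

The DAT morpheme has two allomorphs, [-bɔ] and [-pɔ].
By contrast the PL suffix keeps its initial [b] throughout — that segment must be underlying.
So the underlying form is /-pɔ/, and voiceless stops become voiced after a nasal.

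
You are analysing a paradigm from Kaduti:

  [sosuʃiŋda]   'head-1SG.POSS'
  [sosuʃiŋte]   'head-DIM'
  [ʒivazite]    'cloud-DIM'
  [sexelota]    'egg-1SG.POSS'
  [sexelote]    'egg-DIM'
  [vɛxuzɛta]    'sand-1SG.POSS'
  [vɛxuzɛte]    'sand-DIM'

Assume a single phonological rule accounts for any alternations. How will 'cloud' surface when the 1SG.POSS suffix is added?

The 1SG.POSS suffix surfaces as [-da] and [-ta], depending on the final segment of the stem.
By contrast the DIM suffix keeps its initial [t] throughout — that segment must be underlying.
The 1SG.POSS suffix is therefore /-da/ underlyingly, with post-vocalic devoicing: voiced stops become voiceless after a vowel.
After 'cloud', which ends in a vowel, the suffix surfaces as [-ta], giving [ʒivazita].

[ʒivazita]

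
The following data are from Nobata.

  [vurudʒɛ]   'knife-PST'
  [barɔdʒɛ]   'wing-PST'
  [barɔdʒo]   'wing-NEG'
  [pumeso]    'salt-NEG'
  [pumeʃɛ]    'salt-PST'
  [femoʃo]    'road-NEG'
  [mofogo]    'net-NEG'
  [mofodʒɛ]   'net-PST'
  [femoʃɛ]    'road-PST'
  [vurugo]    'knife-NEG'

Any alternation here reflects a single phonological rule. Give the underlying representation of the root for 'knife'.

In [vurugo] and [vurudʒɛ] the final segment of 'knife' alternates: [g] ~ [dʒ].
If /dʒ/ were underlying and a rule turned it into [g] before the NEG suffix, 'wing' would also alternate; but it has [dʒ] in both [barɔdʒo] and [barɔdʒɛ].
The underlying segment must be /g/; /g/ and /s/ become palato-alveolar [dʒ] and [ʃ] before a front vowel, yielding [dʒ] there.

/vurug/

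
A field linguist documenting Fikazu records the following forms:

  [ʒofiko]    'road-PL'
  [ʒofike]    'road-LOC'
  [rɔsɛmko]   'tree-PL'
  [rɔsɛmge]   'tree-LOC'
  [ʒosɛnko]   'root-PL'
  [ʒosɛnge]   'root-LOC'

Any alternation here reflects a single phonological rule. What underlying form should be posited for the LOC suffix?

The LOC suffix surfaces as [-ge] and [-ke], depending on the final segment of the stem.
The PL suffix, which begins with [k], is invariant after every stem; so [k] is not altered by any rule here.
So the underlying form is /-ge/, and voiced stops become voiceless after a vowel.

/-ge/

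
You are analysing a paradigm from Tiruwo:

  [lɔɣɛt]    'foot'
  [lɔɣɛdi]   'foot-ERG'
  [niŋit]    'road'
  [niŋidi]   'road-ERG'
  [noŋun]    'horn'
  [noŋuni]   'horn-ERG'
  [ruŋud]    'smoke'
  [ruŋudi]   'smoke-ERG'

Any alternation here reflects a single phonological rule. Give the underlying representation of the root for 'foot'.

'foot' shows [t] ~ [d] at the end of the stem ([lɔɣɛt] vs [lɔɣɛdi]).
If /d/ were underlying and a rule turned it into [t] in isolation, 'smoke' would also alternate; but it has [d] in both [ruŋud] and [ruŋudi].
The underlying segment must be /t/; voiceless stops become voiced between vowels, yielding [d] there.
The underlying form of 'foot' is therefore /lɔɣɛt/.

/lɔɣɛt/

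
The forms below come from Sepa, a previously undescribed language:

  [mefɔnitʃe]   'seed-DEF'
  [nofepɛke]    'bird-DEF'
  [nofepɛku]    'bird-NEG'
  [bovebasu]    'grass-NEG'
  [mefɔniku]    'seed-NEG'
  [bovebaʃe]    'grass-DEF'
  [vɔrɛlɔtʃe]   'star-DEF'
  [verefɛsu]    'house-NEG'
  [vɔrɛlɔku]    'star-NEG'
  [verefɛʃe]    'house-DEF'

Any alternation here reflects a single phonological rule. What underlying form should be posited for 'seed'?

/mefɔnitʃ/

The stem for 'seed' ends in [k] in [mefɔniku] but [tʃ] in [mefɔnitʃe].
The stem 'bird' ([nofepɛku], [nofepɛke]) shows [k] unchanged in both environments, so [k] cannot be basic with [tʃ] derived before the DEF suffix.
The alternation reflects depalatalization: palato-alveolar /tʃ/ and /ʃ/ become [k] and [s] when no front vowel follows. /tʃ/ is underlying.
Hence 'seed' is /mefɔnitʃ/ underlyingly.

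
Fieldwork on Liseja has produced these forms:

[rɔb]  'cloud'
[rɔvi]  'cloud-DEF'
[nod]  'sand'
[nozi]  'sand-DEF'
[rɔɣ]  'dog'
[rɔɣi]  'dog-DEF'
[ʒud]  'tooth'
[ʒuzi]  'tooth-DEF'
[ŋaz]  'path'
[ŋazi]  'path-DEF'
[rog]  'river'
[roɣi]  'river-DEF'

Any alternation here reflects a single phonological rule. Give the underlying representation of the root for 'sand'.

The root 'sand' surfaces as [nod] and [nozi], with a stem-final [d] ~ [z] alternation.
If /z/ were underlying and a rule turned it into [d] in isolation, 'path' would also alternate; but it has [z] in both [ŋaz] and [ŋazi].
Therefore /d/ is basic and [z] is derived by intervocalic spirantization (voiced stops become fricatives between vowels).
Hence 'sand' is /nod/ underlyingly.

/nod/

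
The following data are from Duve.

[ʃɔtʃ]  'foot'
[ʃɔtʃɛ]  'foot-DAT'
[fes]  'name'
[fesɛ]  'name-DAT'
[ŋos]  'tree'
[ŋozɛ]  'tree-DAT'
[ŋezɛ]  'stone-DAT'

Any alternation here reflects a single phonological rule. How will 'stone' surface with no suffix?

In [ŋos] and [ŋozɛ] the final segment of 'tree' alternates: [s] ~ [z].
If /s/ were underlying and a rule turned it into [z] before the DAT suffix, 'name' would also alternate; but it has [s] in both [fes] and [fesɛ].
The alternation reflects word-final obstruent devoicing: voiced obstruents become voiceless word-finally. /z/ is underlying.
The one attested form of 'stone', [ŋezɛ], shows underlying /ŋez/. Applying the same rule word-finally gives [ŋes].

[ŋes]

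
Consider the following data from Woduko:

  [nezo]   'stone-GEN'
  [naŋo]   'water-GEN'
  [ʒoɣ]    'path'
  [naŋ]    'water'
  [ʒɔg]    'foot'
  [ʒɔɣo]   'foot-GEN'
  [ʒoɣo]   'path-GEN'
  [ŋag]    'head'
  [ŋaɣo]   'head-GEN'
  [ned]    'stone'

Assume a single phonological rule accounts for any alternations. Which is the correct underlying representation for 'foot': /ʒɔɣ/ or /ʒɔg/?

'foot' shows [g] ~ [ɣ] at the end of the stem ([ʒɔg] vs [ʒɔɣo]).
Compare 'path', with invariant [ɣ] in [ʒoɣ] and [ʒoɣo]: an analysis with underlying /ɣ/ and a rule producing [g] in isolation would wrongly predict alternation here too.
Therefore /g/ is basic and [ɣ] is derived by intervocalic spirantization (voiced stops become fricatives between vowels).

/ʒɔg/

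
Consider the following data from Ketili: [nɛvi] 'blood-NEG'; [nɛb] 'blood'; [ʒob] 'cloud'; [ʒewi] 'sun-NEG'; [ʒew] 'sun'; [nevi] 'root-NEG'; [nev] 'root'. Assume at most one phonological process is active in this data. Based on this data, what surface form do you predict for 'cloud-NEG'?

[ʒovi]

'blood' shows [v] ~ [b] at the end of the stem ([nɛvi] vs [nɛb]).
The stem 'root' ([nevi], [nev]) shows [v] unchanged in both environments, so [v] cannot be basic with [b] derived in isolation.
So /b/ is underlying, and a rule of intervocalic spirantization — voiced stops become fricatives between vowels — gives [v].
The one attested form of 'cloud', [ʒob], shows underlying /ʒob/. Applying the same rule between vowels gives [ʒovi].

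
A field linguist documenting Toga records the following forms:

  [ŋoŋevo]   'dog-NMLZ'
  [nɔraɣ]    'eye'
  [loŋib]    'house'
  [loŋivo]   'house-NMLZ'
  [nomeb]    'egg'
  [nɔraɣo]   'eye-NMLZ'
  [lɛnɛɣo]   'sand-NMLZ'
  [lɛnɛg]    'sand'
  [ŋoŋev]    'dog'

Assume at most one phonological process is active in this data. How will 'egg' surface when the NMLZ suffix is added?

The stem for 'house' ends in [v] in [loŋivo] but [b] in [loŋib].
But 'dog' keeps [v] in both environments ([ŋoŋevo], [ŋoŋev]), so there is no rule changing /v/ to [b] in isolation.
Therefore /b/ is basic and [v] is derived by intervocalic spirantization (voiced stops become fricatives between vowels).
The one attested form of 'egg', [nomeb], shows underlying /nomeb/. Applying the same rule between vowels gives [nomevo].

[nomevo]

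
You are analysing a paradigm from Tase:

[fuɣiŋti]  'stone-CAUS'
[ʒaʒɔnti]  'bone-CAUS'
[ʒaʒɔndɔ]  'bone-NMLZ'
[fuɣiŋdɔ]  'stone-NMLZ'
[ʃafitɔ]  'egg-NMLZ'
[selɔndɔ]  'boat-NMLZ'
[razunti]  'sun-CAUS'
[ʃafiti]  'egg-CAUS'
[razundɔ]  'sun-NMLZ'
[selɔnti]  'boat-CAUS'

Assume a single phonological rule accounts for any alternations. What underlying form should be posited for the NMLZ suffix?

/-dɔ/

The NMLZ morpheme has two allomorphs, [-dɔ] and [-tɔ].
By contrast the CAUS suffix keeps its initial [t] throughout — that segment must be underlying.
So the underlying form is /-dɔ/, and voiced stops become voiceless after a vowel.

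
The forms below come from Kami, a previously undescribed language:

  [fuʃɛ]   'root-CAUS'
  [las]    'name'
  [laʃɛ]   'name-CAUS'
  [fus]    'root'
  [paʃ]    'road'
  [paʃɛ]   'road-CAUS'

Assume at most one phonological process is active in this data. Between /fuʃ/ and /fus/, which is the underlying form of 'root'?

In [fuʃɛ] and [fus] the final segment of 'root' alternates: [ʃ] ~ [s].
The stem 'road' ([paʃɛ], [paʃ]) shows [ʃ] unchanged in both environments, so [ʃ] cannot be basic with [s] derived in isolation.
So /s/ is underlying, and a rule of palatalization before a front vowel — /s/ becomes palato-alveolar [ʃ] before a front vowel — gives [ʃ].

/fus/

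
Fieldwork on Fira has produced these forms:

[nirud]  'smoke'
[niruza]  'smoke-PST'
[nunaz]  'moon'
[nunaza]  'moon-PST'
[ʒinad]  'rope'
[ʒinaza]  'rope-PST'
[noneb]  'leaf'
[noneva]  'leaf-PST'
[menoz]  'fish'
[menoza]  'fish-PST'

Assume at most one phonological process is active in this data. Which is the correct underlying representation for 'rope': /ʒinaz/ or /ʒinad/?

/ʒinad/

'rope' shows [d] ~ [z] at the end of the stem ([ʒinad] vs [ʒinaza]).
The stem 'fish' ([menoz], [menoza]) shows [z] unchanged in both environments, so [z] cannot be basic with [d] derived in isolation.
The underlying segment must be /d/; voiced stops become fricatives between vowels, yielding [z] there.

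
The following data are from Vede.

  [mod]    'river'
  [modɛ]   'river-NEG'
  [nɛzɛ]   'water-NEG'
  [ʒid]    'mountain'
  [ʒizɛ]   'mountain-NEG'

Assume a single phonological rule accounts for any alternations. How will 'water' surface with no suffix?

'mountain' shows [d] ~ [z] at the end of the stem ([ʒid] vs [ʒizɛ]).
If /d/ were underlying and a rule turned it into [z] before the NEG suffix, 'river' would also alternate; but it has [d] in both [mod] and [modɛ].
The underlying segment must be /z/; voiced fricatives become stops word-finally, yielding [d] there.
The one attested form of 'water', [nɛzɛ], shows underlying /nɛz/. Applying the same rule word-finally gives [nɛd].

[nɛd]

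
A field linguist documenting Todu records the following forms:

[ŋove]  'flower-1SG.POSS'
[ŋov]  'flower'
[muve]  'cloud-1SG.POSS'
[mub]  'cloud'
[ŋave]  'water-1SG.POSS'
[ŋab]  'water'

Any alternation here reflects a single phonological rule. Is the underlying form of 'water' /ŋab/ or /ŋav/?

/ŋab/

'water' shows [v] ~ [b] at the end of the stem ([ŋave] vs [ŋab]).
But 'flower' keeps [v] in both environments ([ŋove], [ŋov]), so there is no rule changing /v/ to [b] in isolation.
So /b/ is underlying, and a rule of intervocalic spirantization — voiced stops become fricatives between vowels — gives [v].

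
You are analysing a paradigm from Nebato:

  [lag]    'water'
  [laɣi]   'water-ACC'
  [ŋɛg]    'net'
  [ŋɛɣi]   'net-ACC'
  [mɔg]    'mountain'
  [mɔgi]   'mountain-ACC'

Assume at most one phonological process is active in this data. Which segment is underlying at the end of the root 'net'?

In [ŋɛg] and [ŋɛɣi] the final segment of 'net' alternates: [g] ~ [ɣ].
If /g/ were underlying and a rule turned it into [ɣ] before the ACC suffix, 'mountain' would also alternate; but it has [g] in both [mɔg] and [mɔgi].
Therefore /ɣ/ is basic and [g] is derived by word-final hardening (voiced fricatives become stops word-finally).

/ɣ/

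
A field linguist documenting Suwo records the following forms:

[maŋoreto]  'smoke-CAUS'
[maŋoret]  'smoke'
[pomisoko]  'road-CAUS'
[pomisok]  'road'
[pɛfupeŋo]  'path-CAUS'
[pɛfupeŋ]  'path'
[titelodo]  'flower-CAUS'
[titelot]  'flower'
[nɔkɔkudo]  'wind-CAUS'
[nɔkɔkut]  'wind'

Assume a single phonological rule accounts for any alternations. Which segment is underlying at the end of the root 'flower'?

In [titelodo] and [titelot] the final segment of 'flower' alternates: [d] ~ [t].
If /t/ were underlying and a rule turned it into [d] before the CAUS suffix, 'smoke' would also alternate; but it has [t] in both [maŋoreto] and [maŋoret].
So /d/ is underlying, and a rule of word-final obstruent devoicing — voiced obstruents become voiceless word-finally — gives [t].

/d/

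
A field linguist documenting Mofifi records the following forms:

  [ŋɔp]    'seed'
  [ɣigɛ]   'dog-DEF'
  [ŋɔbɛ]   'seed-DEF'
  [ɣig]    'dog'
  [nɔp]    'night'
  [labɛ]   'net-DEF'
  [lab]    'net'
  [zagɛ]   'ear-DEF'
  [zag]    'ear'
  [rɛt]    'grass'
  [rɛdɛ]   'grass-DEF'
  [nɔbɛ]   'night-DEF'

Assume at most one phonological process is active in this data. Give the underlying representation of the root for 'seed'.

In [ŋɔbɛ] and [ŋɔp] the final segment of 'seed' alternates: [b] ~ [p].
But 'net' keeps [b] in both environments ([labɛ], [lab]), so there is no rule changing /b/ to [p] in isolation.
The alternation reflects intervocalic voicing: voiceless stops become voiced between vowels. /p/ is underlying.
Hence 'seed' is /ŋɔp/ underlyingly.

/ŋɔp/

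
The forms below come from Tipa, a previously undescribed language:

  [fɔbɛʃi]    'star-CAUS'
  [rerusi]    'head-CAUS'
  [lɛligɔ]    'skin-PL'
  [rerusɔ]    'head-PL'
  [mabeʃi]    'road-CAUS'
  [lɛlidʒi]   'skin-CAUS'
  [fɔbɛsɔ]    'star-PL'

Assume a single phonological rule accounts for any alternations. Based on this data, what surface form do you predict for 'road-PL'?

[mabesɔ]

The stem for 'star' ends in [s] in [fɔbɛsɔ] but [ʃ] in [fɔbɛʃi].
Compare 'head', with invariant [s] in [rerusɔ] and [rerusi]: an analysis with underlying /s/ and a rule producing [ʃ] before the CAUS suffix would wrongly predict alternation here too.
Therefore /ʃ/ is basic and [s] is derived by depalatalization (palato-alveolar /dʒ/ and /ʃ/ become [g] and [s] when no front vowel follows).
From [mabeʃi] the stem 'road' is /mabeʃ/; when no front vowel follows this yields [mabesɔ].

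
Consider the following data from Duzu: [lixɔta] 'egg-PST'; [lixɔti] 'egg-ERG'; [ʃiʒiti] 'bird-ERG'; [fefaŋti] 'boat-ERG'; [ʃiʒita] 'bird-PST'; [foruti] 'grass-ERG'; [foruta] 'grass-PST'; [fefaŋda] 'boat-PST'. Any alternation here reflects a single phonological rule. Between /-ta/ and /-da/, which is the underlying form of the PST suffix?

The PST suffix surfaces as [-da] and [-ta], depending on the final segment of the stem.
By contrast the ERG suffix keeps its initial [t] throughout — that segment must be underlying.
The PST suffix is therefore /-da/ underlyingly, with post-vocalic devoicing: voiced stops become voiceless after a vowel.

/-da/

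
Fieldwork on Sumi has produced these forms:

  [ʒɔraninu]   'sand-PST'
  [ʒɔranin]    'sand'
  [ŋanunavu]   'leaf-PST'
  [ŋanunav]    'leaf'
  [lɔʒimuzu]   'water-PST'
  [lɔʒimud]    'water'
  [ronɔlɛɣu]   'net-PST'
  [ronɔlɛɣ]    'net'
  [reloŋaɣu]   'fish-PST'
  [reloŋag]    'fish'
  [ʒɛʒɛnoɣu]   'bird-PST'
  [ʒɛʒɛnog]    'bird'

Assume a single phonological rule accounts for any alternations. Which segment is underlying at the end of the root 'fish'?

/g/

The stem for 'fish' ends in [ɣ] in [reloŋaɣu] but [g] in [reloŋag].
But 'net' keeps [ɣ] in both environments ([ronɔlɛɣu], [ronɔlɛɣ]), so there is no rule changing /ɣ/ to [g] in isolation.
Therefore /g/ is basic and [ɣ] is derived by intervocalic spirantization (voiced stops become fricatives between vowels).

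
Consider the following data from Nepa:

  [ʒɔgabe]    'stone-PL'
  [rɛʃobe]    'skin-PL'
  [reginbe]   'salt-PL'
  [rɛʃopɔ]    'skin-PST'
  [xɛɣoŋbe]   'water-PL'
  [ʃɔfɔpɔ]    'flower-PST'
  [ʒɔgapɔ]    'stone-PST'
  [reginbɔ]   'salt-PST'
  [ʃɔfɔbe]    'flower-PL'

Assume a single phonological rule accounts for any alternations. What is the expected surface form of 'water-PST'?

The PST morpheme has two allomorphs, [-bɔ] and [-pɔ].
The PL suffix, which begins with [b], is invariant after every stem; so [b] is not altered by any rule here.
The PST suffix is therefore /-pɔ/ underlyingly, with post-nasal voicing: voiceless stops become voiced after a nasal.
After 'water', which ends in a nasal, the suffix surfaces as [-bɔ], giving [xɛɣoŋbɔ].

[xɛɣoŋbɔ]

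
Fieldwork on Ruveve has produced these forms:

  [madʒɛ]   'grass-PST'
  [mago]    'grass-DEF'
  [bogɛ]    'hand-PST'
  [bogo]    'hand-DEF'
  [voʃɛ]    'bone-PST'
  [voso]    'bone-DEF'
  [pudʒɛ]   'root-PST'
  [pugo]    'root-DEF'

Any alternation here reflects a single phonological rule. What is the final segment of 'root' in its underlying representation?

The stem for 'root' ends in [dʒ] in [pudʒɛ] but [g] in [pugo].
Compare 'hand', with invariant [g] in [bogɛ] and [bogo]: an analysis with underlying /g/ and a rule producing [dʒ] before the PST suffix would wrongly predict alternation here too.
So /dʒ/ is underlying, and a rule of depalatalization — palato-alveolar /dʒ/ and /ʃ/ become [g] and [s] when no front vowel follows — gives [g].

/dʒ/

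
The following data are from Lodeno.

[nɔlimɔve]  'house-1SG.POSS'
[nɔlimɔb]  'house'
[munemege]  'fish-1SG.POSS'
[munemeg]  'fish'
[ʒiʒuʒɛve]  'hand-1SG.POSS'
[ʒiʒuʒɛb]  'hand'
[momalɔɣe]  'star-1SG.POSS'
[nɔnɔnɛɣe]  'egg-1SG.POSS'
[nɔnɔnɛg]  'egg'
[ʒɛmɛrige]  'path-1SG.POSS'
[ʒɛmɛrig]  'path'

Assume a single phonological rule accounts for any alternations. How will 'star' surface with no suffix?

[momalɔg]

The root 'egg' surfaces as [nɔnɔnɛɣe] and [nɔnɔnɛg], with a stem-final [ɣ] ~ [g] alternation.
But 'fish' keeps [g] in both environments ([munemege], [munemeg]), so there is no rule changing /g/ to [ɣ] before the 1SG.POSS suffix.
The underlying segment must be /ɣ/; voiced fricatives become stops word-finally, yielding [g] there.
From [momalɔɣe] the stem 'star' is /momalɔɣ/; word-finally this yields [momalɔg].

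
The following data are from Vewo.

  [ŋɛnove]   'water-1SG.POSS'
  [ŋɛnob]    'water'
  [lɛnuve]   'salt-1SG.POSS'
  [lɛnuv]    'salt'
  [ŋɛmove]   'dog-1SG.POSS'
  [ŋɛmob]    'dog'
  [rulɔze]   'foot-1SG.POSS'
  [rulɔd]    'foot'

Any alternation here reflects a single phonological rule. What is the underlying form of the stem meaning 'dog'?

The stem for 'dog' ends in [v] in [ŋɛmove] but [b] in [ŋɛmob].
But 'salt' keeps [v] in both environments ([lɛnuve], [lɛnuv]), so there is no rule changing /v/ to [b] in isolation.
The alternation reflects intervocalic spirantization: voiced stops become fricatives between vowels. /b/ is underlying.
So 'dog' = /ŋɛmob/.

/ŋɛmob/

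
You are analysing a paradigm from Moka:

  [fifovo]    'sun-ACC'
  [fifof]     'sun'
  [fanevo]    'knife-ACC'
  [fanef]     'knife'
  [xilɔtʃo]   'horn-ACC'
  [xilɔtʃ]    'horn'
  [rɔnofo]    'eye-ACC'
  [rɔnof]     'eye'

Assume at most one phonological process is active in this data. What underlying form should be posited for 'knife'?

The stem for 'knife' ends in [v] in [fanevo] but [f] in [fanef].
The stem 'eye' ([rɔnofo], [rɔnof]) shows [f] unchanged in both environments, so [f] cannot be basic with [v] derived before the ACC suffix.
The alternation reflects word-final obstruent devoicing: voiced obstruents become voiceless word-finally. /v/ is underlying.

/fanev/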